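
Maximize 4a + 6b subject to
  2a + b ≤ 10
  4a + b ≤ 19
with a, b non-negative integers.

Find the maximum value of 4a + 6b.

60

(a,b)=(0,10) is feasible, giving 60.
(a,b)=(0,9) is feasible, giving 54.
No feasible integer point exceeds 60.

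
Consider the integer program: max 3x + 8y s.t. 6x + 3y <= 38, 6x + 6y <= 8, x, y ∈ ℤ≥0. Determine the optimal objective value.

8

The continuous relaxation peaks at (0, 1.33) with value 10.67; rounding to a feasible lattice point costs some objective.
(x,y)=(0,1): 6·0+3·1=3≤38, 6·0+6·1=6≤8, objective 8.
(x,y)=(1,0): 6·1+3·0=6≤38, 6·1+6·0=6≤8, objective 3.
(x,y)=(0,0): 6·0+3·0=0≤38, 6·0+6·0=0≤8, objective 0.
Maximum is 8 at (x,y)=(0,1).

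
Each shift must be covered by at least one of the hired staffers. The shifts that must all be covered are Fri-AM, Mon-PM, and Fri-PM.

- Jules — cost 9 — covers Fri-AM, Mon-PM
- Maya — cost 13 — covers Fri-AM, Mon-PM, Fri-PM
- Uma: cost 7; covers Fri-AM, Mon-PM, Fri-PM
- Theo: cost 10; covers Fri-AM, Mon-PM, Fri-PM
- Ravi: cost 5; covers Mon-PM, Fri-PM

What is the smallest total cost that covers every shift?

Uma alone covers Fri-AM, Mon-PM, Fri-PM — every shift.
Total cost: 7.
No cover costs less than 7.

7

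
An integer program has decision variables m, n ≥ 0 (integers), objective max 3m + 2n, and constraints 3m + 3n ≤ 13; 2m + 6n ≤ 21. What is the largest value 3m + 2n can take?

The continuous relaxation peaks at (4.33, 0) with value 13.00; rounding to a feasible lattice point costs some objective.
(m,n)=(4,0) is feasible, giving 12.
(m,n)=(3,1) is feasible, giving 11.
The best lattice point is (4,0), giving 12.

12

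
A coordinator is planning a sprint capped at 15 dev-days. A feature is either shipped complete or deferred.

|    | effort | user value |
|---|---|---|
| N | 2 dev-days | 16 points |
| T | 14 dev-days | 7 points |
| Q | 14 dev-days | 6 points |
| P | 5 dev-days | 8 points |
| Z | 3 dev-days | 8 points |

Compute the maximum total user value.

Take N, P, and Z: effort 2 + 5 + 3 = 10 ≤ 15, user value 16 + 8 + 8 = 32.
No other feasible combination does better.

32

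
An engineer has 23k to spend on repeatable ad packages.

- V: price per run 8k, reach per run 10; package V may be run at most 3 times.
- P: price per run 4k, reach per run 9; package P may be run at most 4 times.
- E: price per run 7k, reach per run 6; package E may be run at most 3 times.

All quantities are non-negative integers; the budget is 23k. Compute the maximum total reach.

This is a bounded integer knapsack.
P has the best ratio (9/4); taking only P gives at most 4×9 = 36 (stopped by the supply cap of 4).
Mixing does better — 4×P and 1×E: price 23 ≤ 23, reach 4·9 + 1·6 = 42.

42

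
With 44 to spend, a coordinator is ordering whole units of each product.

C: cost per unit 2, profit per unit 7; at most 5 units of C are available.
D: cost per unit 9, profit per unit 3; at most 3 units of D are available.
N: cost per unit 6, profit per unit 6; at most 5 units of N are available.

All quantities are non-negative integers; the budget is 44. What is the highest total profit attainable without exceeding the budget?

5×C, 1×D, and 4×N: cost 43 ≤ 44, profit 5·7 + 1·3 + 4·6 = 62.
5×C and 5×N: cost 40 ≤ 44, profit 5·7 + 5·6 = 65.
Best is 65.

65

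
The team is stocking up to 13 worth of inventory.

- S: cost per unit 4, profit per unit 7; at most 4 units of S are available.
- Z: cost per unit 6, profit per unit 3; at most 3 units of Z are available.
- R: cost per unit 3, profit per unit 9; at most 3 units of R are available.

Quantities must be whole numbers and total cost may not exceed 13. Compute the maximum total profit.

34

1×S and 3×R: cost 13 ≤ 13, profit 1·7 + 3·9 = 34.
3×R: cost 9 ≤ 13, profit 3·9 = 27.
Best is 34.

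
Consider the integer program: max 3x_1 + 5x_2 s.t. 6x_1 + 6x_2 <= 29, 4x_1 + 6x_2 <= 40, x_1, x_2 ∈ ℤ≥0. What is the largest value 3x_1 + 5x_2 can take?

20

Relaxing integrality, the LP optimum is 24.17 at (x_1,x_2) = (0, 4.83), which is not an integer point.
(x_1,x_2)=(0,4): 6·0+6·4=24≤29, 4·0+6·4=24≤40, objective 20.
(x_1,x_2)=(1,3): 6·1+6·3=24≤29, 4·1+6·3=22≤40, objective 18.
(x_1,x_2)=(0,3): 6·0+6·3=18≤29, 4·0+6·3=18≤40, objective 15.
No feasible integer point exceeds 20.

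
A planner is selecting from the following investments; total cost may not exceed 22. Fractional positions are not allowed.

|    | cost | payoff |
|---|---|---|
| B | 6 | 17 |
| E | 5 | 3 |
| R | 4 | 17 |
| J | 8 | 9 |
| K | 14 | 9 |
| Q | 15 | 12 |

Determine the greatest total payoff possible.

This is a 0-1 knapsack instance.
B + R + J: cost 6 + 4 + 8 = 18 ≤ 22, payoff 17 + 17 + 9 = 43.
B + E + R: cost 6 + 5 + 4 = 15 ≤ 22, payoff 17 + 3 + 17 = 37.
B + R: cost 6 + 4 = 10 ≤ 22, payoff 17 + 17 = 34.
Best is B, R, and J with total payoff 43.

43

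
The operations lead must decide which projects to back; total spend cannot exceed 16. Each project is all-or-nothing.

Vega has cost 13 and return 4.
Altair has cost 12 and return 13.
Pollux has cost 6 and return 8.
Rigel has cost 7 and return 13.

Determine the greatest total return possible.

Altair: cost 12 ≤ 16, return 13.
Pollux + Rigel: cost 6 + 7 = 13 ≤ 16, return 8 + 13 = 21.
Rigel: cost 7 ≤ 16, return 13.
Best is Pollux and Rigel with total return 21.

21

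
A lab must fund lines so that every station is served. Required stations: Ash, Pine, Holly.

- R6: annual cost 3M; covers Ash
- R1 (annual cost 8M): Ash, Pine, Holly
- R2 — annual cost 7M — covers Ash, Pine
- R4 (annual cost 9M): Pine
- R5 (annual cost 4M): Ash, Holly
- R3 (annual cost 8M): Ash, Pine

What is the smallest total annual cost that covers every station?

R1 alone covers Ash, Pine, Holly — every station.
Total annual cost: 8.

8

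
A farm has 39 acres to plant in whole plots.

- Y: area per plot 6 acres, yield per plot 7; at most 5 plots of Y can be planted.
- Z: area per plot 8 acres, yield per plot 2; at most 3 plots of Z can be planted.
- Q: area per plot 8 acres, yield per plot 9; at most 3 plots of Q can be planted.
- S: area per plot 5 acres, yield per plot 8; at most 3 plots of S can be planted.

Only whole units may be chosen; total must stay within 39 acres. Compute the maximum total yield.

Take 4×Y and 3×S: area 39 ≤ 39, yield 4·7 + 3·8 = 52.
S has the best ratio (8/5) and is taken to its limit of 3; remaining capacity is filled optimally with the others.

52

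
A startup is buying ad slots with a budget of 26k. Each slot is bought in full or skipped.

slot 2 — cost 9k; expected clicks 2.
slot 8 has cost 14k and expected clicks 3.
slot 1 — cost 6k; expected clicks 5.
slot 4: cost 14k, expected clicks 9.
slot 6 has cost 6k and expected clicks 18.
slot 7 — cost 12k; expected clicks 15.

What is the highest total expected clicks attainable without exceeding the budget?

38

slot 1 + slot 6 + slot 7: cost 6 + 6 + 12 = 24 ≤ 26, expected clicks 5 + 18 + 15 = 38.
slot 6 + slot 7: cost 6 + 12 = 18 ≤ 26, expected clicks 18 + 15 = 33.
Best is slot 1, slot 6, and slot 7 with total expected clicks 38.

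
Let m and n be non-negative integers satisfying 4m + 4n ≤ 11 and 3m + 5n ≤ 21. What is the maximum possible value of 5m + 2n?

The continuous relaxation peaks at (2.75, 0) with value 13.75; rounding to a feasible lattice point costs some objective.
(m,n)=(2,0) is feasible, giving 10.
(m,n)=(1,1) is feasible, giving 7.
(m,n)=(1,0) is feasible, giving 5.
No feasible integer point exceeds 10.

10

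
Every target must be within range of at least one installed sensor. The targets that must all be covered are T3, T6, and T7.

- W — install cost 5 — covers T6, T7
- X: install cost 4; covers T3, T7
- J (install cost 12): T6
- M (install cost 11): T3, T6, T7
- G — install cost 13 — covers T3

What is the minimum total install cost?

Choose W and X: together they cover T3, T6, T7 — every target.
Total install cost: 5 + 4 = 9.

9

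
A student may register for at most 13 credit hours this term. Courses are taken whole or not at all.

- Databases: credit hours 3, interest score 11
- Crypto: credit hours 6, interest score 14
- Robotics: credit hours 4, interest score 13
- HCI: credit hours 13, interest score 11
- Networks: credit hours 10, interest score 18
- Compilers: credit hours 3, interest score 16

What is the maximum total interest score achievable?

Allowing fractional choices, the relaxed optimum would be about 47.0, but courses are indivisible.
Databases + Robotics + Compilers: credit hours 3 + 4 + 3 = 10 ≤ 13, interest score 11 + 13 + 16 = 40.
Databases + Crypto + Compilers: credit hours 3 + 6 + 3 = 12 ≤ 13, interest score 11 + 14 + 16 = 41.
Crypto + Robotics + Compilers: credit hours 6 + 4 + 3 = 13 ≤ 13, interest score 14 + 13 + 16 = 43.
Best is Crypto, Robotics, and Compilers with total interest score 43.

43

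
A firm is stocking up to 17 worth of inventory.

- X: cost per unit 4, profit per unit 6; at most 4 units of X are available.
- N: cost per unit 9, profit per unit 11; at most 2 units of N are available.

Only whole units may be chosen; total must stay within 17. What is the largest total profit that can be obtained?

4×X: cost 16 ≤ 17, profit 4·6 = 24.
2×X and 1×N: cost 17 ≤ 17, profit 2·6 + 1·11 = 23.
Best is 24.

24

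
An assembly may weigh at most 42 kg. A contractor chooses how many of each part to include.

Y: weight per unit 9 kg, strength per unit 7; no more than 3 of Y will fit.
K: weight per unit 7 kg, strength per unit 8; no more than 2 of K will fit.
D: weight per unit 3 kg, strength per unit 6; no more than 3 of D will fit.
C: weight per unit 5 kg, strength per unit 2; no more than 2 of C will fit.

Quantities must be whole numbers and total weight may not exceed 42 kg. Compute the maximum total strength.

48

This is a bounded integer knapsack.
1×Y, 2×K, 3×D, and 2×C: weight 42 ≤ 42, strength 1·7 + 2·8 + 3·6 + 2·2 = 45.
2×Y, 2×K, and 3×D: weight 41 ≤ 42, strength 2·7 + 2·8 + 3·6 = 48.
Best is 48.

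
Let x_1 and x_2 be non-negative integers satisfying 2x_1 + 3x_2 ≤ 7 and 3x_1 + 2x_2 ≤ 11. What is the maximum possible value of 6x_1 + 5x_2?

18

Relaxing integrality, the LP optimum is 21.00 at (x_1,x_2) = (3.5, 0), which is not an integer point.
(x_1,x_2)=(3,0): 2·3+3·0=6≤7, 3·3+2·0=9≤11, objective 18.
(x_1,x_2)=(2,1): 2·2+3·1=7≤7, 3·2+2·1=8≤11, objective 17.
(x_1,x_2)=(2,0): 2·2+3·0=4≤7, 3·2+2·0=6≤11, objective 12.
The best lattice point is (3,0), giving 18.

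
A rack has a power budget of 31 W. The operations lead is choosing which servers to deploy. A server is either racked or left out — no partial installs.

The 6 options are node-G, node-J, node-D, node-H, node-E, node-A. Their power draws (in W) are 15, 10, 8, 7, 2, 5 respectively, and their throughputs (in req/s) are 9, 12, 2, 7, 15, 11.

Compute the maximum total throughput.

45

Treat it as a binary knapsack problem.
node-G + node-H + node-E + node-A: power draw 15 + 7 + 2 + 5 = 29 ≤ 31, throughput 9 + 7 + 15 + 11 = 42.
node-J + node-D + node-E + node-A: power draw 10 + 8 + 2 + 5 = 25 ≤ 31, throughput 12 + 2 + 15 + 11 = 40.
node-J + node-H + node-E + node-A: power draw 10 + 7 + 2 + 5 = 24 ≤ 31, throughput 12 + 7 + 15 + 11 = 45.
Best is node-J, node-H, node-E, and node-A with total throughput 45.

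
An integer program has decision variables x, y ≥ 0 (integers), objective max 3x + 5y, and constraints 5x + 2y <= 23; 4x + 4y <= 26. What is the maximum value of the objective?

(x,y)=(0,6): 5·0+2·6=12≤23, 4·0+4·6=24≤26, objective 30.
(x,y)=(1,5): 5·1+2·5=15≤23, 4·1+4·5=24≤26, objective 28.
(x,y)=(0,5): 5·0+2·5=10≤23, 4·0+4·5=20≤26, objective 25.
Maximum is 30 at (x,y)=(0,6).

30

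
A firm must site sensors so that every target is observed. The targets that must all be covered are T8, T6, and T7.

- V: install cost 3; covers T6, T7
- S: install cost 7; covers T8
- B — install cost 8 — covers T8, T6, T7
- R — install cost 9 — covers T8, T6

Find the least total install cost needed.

8

This is an integer covering problem.
B alone covers T8, T6, T7 — every target.
Total install cost: 8.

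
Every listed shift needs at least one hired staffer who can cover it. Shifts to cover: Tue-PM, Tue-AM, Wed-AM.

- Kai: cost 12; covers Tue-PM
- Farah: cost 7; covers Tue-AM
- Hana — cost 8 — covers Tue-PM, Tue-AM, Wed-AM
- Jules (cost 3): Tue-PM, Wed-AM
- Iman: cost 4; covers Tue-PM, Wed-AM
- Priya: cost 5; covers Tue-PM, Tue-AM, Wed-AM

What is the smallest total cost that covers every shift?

5

This is a weighted set-cover instance.
The greedy cost-per-new-shift heuristic would pick Jules and Priya for 8, but a cheaper cover exists.
Priya alone covers Tue-PM, Tue-AM, Wed-AM — every shift.
Total cost: 5.
No cover costs less than 5.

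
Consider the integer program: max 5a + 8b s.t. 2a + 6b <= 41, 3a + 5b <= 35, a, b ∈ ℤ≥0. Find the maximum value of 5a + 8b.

The continuous relaxation peaks at (11.7, 0) with value 58.33; rounding to a feasible lattice point costs some objective.
(a,b)=(10,1) is feasible, giving 58.
(a,b)=(11,0) is feasible, giving 55.
(a,b)=(9,1) is feasible, giving 53.
Maximum is 58 at (a,b)=(10,1).

58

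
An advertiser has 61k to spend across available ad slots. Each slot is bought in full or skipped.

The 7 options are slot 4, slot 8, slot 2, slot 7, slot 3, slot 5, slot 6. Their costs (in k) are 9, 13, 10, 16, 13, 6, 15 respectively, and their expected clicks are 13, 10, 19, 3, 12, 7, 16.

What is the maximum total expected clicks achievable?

70

Take slot 4, slot 8, slot 2, slot 3, and slot 6: cost 9 + 13 + 10 + 13 + 15 = 60 ≤ 61, expected clicks 13 + 10 + 19 + 12 + 16 = 70.
No other feasible combination does better.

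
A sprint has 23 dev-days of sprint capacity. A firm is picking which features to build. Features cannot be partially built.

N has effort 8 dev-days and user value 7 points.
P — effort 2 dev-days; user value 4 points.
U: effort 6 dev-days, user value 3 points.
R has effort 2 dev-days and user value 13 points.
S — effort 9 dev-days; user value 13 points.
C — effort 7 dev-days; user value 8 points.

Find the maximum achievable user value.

Allowing fractional choices, the relaxed optimum would be about 40.6, but features are indivisible.
P + R + S + C: effort 2 + 2 + 9 + 7 = 20 ≤ 23, user value 4 + 13 + 13 + 8 = 38.
N + P + R + S: effort 8 + 2 + 2 + 9 = 21 ≤ 23, user value 7 + 4 + 13 + 13 = 37.
Best is P, R, S, and C with total user value 38.

38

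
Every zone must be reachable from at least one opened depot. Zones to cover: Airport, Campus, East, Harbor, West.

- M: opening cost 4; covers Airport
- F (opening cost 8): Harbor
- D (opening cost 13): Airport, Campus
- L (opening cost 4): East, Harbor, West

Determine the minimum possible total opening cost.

17

Choose D and L: together they cover Airport, Campus, East, Harbor, West — every zone.
Total opening cost: 13 + 4 = 17.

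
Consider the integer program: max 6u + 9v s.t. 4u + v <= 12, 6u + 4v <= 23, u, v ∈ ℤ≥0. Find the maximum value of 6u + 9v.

The continuous relaxation peaks at (0, 5.75) with value 51.75; rounding to a feasible lattice point costs some objective.
(u,v)=(0,5) is feasible, giving 45.
(u,v)=(1,4) is feasible, giving 42.
Maximum is 45 at (u,v)=(0,5).

45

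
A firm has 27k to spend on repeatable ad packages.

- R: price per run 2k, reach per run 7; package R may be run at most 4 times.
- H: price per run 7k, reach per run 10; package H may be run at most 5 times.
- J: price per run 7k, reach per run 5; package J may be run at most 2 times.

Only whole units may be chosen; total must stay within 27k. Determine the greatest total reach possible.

R has the best ratio (7/2); taking only R gives at most 4×7 = 28 (stopped by the supply cap of 4).
Mixing does better — 3×R and 3×H: price 27 ≤ 27, reach 3·7 + 3·10 = 51.

51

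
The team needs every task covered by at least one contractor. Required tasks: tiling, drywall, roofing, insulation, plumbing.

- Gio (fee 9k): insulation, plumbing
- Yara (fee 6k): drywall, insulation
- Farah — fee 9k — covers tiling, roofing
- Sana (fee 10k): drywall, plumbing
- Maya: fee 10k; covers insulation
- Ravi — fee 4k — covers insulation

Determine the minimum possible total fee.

23

This is a weighted set-cover instance.
The greedy cost-per-new-task heuristic would pick Yara, Farah, and Gio for 24, but a cheaper cover exists.
Choose Farah, Sana, and Ravi: together they cover tiling, drywall, roofing, insulation, plumbing — every task.
Total fee: 9 + 10 + 4 = 23.
No cover costs less than 23.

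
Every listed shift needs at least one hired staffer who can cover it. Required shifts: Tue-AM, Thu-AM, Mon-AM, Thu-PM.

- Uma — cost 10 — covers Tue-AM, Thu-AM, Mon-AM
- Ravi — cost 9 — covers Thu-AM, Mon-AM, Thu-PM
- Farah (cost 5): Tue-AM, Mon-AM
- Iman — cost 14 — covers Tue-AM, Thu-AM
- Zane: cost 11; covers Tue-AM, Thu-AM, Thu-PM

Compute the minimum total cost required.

This is a weighted set-cover instance.
Choose Ravi and Farah: together they cover Tue-AM, Thu-AM, Mon-AM, Thu-PM — every shift.
Total cost: 9 + 5 = 14.
No cover costs less than 14.

14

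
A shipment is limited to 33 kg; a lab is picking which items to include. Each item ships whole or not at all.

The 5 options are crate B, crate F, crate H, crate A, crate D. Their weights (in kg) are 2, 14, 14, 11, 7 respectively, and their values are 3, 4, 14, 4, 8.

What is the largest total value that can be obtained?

26

Allowing fractional choices, the relaxed optimum would be about 28.6, but items are indivisible.
crate H + crate A + crate D: weight 14 + 11 + 7 = 32 ≤ 33, value 14 + 4 + 8 = 26.
crate B + crate H + crate D: weight 2 + 14 + 7 = 23 ≤ 33, value 3 + 14 + 8 = 25.
Best is crate H, crate A, and crate D with total value 26.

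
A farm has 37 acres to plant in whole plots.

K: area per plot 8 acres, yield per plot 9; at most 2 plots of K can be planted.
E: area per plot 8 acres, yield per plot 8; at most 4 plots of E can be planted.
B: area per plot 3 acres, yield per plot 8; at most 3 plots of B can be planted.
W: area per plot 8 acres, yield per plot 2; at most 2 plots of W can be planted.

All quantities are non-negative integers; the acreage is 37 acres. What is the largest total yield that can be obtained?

1×K, 2×E, and 3×B: area 33 ≤ 37, yield 1·9 + 2·8 + 3·8 = 49.
2×K, 1×E, and 3×B: area 33 ≤ 37, yield 2·9 + 1·8 + 3·8 = 50.
Best is 50.

50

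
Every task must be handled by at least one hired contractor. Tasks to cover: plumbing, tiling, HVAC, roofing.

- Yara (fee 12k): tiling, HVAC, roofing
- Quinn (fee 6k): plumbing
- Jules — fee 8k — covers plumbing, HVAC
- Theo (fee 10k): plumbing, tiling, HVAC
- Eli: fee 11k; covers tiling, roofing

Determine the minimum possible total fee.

The greedy cost-per-new-task heuristic would pick Theo and Eli for 21, but a cheaper cover exists.
Choose Yara and Quinn: together they cover plumbing, tiling, HVAC, roofing — every task.
Total fee: 12 + 6 = 18.
No cover costs less than 18.

18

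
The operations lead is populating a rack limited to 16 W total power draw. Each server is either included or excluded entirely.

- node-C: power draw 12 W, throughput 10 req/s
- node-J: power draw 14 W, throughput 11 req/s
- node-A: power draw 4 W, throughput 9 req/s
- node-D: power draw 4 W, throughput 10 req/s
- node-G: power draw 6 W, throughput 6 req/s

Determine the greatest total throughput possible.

25

Allowing fractional choices, the relaxed optimum would be about 26.7, but servers are indivisible.
node-A + node-D + node-G: power draw 4 + 4 + 6 = 14 ≤ 16, throughput 9 + 10 + 6 = 25.
node-C + node-D: power draw 12 + 4 = 16 ≤ 16, throughput 10 + 10 = 20.
node-A + node-D: power draw 4 + 4 = 8 ≤ 16, throughput 9 + 10 = 19.
Best is node-A, node-D, and node-G with total throughput 25.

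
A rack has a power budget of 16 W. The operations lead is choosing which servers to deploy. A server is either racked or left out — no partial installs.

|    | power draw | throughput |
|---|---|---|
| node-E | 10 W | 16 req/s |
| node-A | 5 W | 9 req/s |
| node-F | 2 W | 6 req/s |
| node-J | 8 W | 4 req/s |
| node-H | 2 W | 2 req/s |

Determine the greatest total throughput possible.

25

Allowing fractional choices, the relaxed optimum would be about 29.4, but servers are indivisible.
node-E + node-F: power draw 10 + 2 = 12 ≤ 16, throughput 16 + 6 = 22.
node-E + node-F + node-H: power draw 10 + 2 + 2 = 14 ≤ 16, throughput 16 + 6 + 2 = 24.
node-E + node-A: power draw 10 + 5 = 15 ≤ 16, throughput 16 + 9 = 25.
Best is node-E and node-A with total throughput 25.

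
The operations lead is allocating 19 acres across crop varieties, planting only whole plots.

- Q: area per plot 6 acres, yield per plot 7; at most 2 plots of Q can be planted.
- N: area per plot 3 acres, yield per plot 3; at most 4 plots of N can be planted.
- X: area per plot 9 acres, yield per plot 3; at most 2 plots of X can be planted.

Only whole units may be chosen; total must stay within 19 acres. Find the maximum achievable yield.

This is a bounded integer knapsack.
1×Q and 4×N: area 18 ≤ 19, yield 1·7 + 4·3 = 19.
2×Q and 2×N: area 18 ≤ 19, yield 2·7 + 2·3 = 20.
Best is 20.

20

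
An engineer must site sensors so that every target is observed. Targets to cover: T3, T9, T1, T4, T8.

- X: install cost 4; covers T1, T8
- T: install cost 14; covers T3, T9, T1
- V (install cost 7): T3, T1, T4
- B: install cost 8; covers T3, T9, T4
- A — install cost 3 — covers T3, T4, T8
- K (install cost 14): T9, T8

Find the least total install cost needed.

Choose X and B: together they cover T3, T9, T1, T4, T8 — every target.
Total install cost: 4 + 8 = 12.

12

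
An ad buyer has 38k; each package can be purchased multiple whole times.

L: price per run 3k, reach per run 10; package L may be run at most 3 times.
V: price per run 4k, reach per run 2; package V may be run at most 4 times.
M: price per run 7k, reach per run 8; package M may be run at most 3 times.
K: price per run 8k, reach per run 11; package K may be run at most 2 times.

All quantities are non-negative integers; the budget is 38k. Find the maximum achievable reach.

L has the best ratio (10/3); taking only L gives at most 3×10 = 30 (stopped by the supply cap of 3).
Mixing does better — 3×L, 3×M, and 1×K: price 38 ≤ 38, reach 3·10 + 3·8 + 1·11 = 65.

65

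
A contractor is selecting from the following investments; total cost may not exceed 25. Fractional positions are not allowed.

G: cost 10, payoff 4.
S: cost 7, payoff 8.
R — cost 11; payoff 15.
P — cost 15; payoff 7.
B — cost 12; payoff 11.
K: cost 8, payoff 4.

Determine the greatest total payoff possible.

Allowing fractional choices, the relaxed optimum would be about 29.4, but investments are indivisible.
S + R: cost 7 + 11 = 18 ≤ 25, payoff 8 + 15 = 23.
S + B: cost 7 + 12 = 19 ≤ 25, payoff 8 + 11 = 19.
R + B: cost 11 + 12 = 23 ≤ 25, payoff 15 + 11 = 26.
Best is R and B with total payoff 26.

26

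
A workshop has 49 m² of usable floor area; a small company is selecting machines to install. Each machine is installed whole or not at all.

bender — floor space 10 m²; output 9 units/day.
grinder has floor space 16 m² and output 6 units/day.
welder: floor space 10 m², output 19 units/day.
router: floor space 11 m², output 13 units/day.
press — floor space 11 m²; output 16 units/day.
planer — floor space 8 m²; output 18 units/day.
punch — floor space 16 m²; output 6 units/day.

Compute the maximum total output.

66

Allowing fractional choices, the relaxed optimum would be about 74.1, but machines are indivisible.
bender + welder + press + planer: floor space 10 + 10 + 11 + 8 = 39 ≤ 49, output 9 + 19 + 16 + 18 = 62.
welder + router + press + planer: floor space 10 + 11 + 11 + 8 = 40 ≤ 49, output 19 + 13 + 16 + 18 = 66.
Best is welder, router, press, and planer with total output 66.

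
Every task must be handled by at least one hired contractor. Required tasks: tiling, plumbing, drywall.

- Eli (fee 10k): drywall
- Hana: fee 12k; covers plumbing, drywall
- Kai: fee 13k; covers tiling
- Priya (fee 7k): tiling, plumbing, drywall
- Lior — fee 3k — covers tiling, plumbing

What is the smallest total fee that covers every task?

The greedy cost-per-new-task heuristic would pick Lior and Priya for 10, but a cheaper cover exists.
Priya alone covers tiling, plumbing, drywall — every task.
Total fee: 7.
No cover costs less than 7.

7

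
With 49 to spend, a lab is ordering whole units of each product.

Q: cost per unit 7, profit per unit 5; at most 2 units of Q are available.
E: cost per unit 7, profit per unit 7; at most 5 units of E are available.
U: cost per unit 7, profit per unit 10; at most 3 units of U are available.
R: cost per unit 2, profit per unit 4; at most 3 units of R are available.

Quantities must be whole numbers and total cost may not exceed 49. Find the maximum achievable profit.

63

1×Q, 2×E, 3×U, and 3×R: cost 48 ≤ 49, profit 1·5 + 2·7 + 3·10 + 3·4 = 61.
3×E, 3×U, and 3×R: cost 48 ≤ 49, profit 3·7 + 3·10 + 3·4 = 63.
Best is 63.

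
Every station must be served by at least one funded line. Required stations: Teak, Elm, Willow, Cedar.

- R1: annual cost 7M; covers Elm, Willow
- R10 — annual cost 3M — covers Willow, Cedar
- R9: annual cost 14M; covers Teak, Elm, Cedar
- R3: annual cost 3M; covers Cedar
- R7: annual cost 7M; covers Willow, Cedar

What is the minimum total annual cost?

Choose R10 and R9: together they cover Teak, Elm, Willow, Cedar — every station.
Total annual cost: 3 + 14 = 17.

17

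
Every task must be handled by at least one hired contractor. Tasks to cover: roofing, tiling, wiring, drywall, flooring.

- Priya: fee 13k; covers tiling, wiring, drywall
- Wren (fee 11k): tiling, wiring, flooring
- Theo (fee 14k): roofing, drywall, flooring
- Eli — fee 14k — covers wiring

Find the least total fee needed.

Choose Wren and Theo: together they cover roofing, tiling, wiring, drywall, flooring — every task.
Total fee: 11 + 14 = 25.
No cover costs less than 25.

25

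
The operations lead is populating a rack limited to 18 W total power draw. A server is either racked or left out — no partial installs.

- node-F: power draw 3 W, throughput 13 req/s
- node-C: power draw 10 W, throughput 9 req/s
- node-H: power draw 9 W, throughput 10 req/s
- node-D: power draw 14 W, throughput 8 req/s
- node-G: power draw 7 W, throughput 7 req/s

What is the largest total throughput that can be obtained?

This is an integer program with binary decision variables.
Allowing fractional choices, the relaxed optimum would be about 29.0, but servers are indivisible.
node-F + node-D: power draw 3 + 14 = 17 ≤ 18, throughput 13 + 8 = 21.
node-F + node-H: power draw 3 + 9 = 12 ≤ 18, throughput 13 + 10 = 23.
node-F + node-C: power draw 3 + 10 = 13 ≤ 18, throughput 13 + 9 = 22.
Best is node-F and node-H with total throughput 23.

23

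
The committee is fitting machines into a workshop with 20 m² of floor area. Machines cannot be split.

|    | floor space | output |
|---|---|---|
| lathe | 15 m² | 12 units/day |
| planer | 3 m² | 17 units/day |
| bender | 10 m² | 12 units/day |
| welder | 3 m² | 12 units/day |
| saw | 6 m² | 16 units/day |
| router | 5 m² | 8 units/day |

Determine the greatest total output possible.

planer + welder + saw + router: floor space 3 + 3 + 6 + 5 = 17 ≤ 20, output 17 + 12 + 16 + 8 = 53.
planer + welder + saw: floor space 3 + 3 + 6 = 12 ≤ 20, output 17 + 12 + 16 = 45.
planer + bender + saw: floor space 3 + 10 + 6 = 19 ≤ 20, output 17 + 12 + 16 = 45.
Best is planer, welder, saw, and router with total output 53.

53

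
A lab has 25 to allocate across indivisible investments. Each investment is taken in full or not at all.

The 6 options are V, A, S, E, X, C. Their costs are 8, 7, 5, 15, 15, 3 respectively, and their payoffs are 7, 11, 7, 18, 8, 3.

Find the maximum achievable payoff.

Take A, E, and C: cost 7 + 15 + 3 = 25 ≤ 25, payoff 11 + 18 + 3 = 32.
No other feasible combination does better.

32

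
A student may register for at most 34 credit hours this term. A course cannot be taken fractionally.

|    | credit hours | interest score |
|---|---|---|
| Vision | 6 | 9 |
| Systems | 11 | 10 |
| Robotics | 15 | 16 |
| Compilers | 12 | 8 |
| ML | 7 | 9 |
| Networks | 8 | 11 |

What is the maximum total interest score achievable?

Allowing fractional choices, the relaxed optimum would be about 42.9, but courses are indivisible.
Vision + Systems + ML + Networks: credit hours 6 + 11 + 7 + 8 = 32 ≤ 34, interest score 9 + 10 + 9 + 11 = 39.
Systems + Robotics + Networks: credit hours 11 + 15 + 8 = 34 ≤ 34, interest score 10 + 16 + 11 = 37.
Vision + Compilers + ML + Networks: credit hours 6 + 12 + 7 + 8 = 33 ≤ 34, interest score 9 + 8 + 9 + 11 = 37.
Best is Vision, Systems, ML, and Networks with total interest score 39.

39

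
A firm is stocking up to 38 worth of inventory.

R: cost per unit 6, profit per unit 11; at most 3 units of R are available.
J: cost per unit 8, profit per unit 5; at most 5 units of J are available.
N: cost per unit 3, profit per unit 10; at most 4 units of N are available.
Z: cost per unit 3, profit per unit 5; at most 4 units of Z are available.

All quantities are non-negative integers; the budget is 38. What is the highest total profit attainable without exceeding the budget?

2×R, 4×N, and 4×Z: cost 36 ≤ 38, profit 2·11 + 4·10 + 4·5 = 82.
3×R, 4×N, and 2×Z: cost 36 ≤ 38, profit 3·11 + 4·10 + 2·5 = 83.
Best is 83.

83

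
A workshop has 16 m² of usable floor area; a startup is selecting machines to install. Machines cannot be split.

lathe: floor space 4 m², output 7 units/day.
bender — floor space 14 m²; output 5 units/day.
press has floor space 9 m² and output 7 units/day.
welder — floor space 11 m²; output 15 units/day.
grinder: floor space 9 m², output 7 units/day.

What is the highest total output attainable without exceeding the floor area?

22

Treat it as a binary knapsack problem.
welder: floor space 11 ≤ 16, output 15.
lathe + welder: floor space 4 + 11 = 15 ≤ 16, output 7 + 15 = 22.
Best is lathe and welder with total output 22.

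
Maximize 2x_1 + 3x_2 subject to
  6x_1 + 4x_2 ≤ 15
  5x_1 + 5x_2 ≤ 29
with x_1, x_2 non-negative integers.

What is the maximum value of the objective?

(x_1,x_2)=(0,3): 6·0+4·3=12≤15, 5·0+5·3=15≤29, objective 9.
(x_1,x_2)=(1,2): 6·1+4·2=14≤15, 5·1+5·2=15≤29, objective 8.
(x_1,x_2)=(0,2): 6·0+4·2=8≤15, 5·0+5·2=10≤29, objective 6.
The best lattice point is (0,3), giving 9.

9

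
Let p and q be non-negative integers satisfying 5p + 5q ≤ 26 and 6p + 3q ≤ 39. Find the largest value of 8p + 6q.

40

Relaxing integrality, the LP optimum is 41.60 at (p,q) = (5.2, 0), which is not an integer point.
(p,q)=(5,0): 5·5+5·0=25≤26, 6·5+3·0=30≤39, objective 40.
(p,q)=(4,1): 5·4+5·1=25≤26, 6·4+3·1=27≤39, objective 38.
(p,q)=(4,0): 5·4+5·0=20≤26, 6·4+3·0=24≤39, objective 32.
Maximum is 40 at (p,q)=(5,0).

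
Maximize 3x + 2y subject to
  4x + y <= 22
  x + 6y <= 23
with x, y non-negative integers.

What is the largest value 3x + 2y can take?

19

Relaxing integrality, the LP optimum is 20.30 at (x,y) = (4.74, 3.04), which is not an integer point.
(x,y)=(5,2): 4·5+1·2=22≤22, 1·5+6·2=17≤23, objective 19.
(x,y)=(4,3): 4·4+1·3=19≤22, 1·4+6·3=22≤23, objective 18.
(x,y)=(5,1): 4·5+1·1=21≤22, 1·5+6·1=11≤23, objective 17.
(x,y)=(4,2): 4·4+1·2=18≤22, 1·4+6·2=16≤23, objective 16.
Maximum is 19 at (x,y)=(5,2).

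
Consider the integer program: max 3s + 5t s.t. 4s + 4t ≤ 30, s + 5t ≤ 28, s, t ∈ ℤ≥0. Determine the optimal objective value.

Relaxing integrality, the LP optimum is 32.75 at (s,t) = (2.38, 5.12), which is not an integer point.
(s,t)=(2,5) is feasible, giving 31.
(s,t)=(3,4) is feasible, giving 29.
(s,t)=(1,5) is feasible, giving 28.
No feasible integer point exceeds 31.

31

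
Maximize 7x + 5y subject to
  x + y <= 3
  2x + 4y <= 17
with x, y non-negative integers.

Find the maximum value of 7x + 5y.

(x,y)=(3,0): 1·3+1·0=3≤3, 2·3+4·0=6≤17, objective 21.
(x,y)=(2,1): 1·2+1·1=3≤3, 2·2+4·1=8≤17, objective 19.
(x,y)=(2,0): 1·2+1·0=2≤3, 2·2+4·0=4≤17, objective 14.
The best lattice point is (3,0), giving 21.

21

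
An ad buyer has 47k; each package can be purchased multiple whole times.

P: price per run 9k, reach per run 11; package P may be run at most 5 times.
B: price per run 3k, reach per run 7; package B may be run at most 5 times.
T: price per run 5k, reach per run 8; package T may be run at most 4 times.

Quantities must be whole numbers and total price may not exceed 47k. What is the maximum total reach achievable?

This is a bounded integer knapsack.
Take 1×P, 5×B, and 4×T: price 44 ≤ 47, reach 1·11 + 5·7 + 4·8 = 78.
B has the best ratio (7/3) and is taken to its limit of 5; remaining capacity is filled optimally with the others.

78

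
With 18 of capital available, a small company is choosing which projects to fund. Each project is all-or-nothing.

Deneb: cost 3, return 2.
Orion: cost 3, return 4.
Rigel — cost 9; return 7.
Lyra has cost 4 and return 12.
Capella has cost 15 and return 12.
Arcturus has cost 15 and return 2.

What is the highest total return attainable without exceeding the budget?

23

Allowing fractional choices, the relaxed optimum would be about 24.8, but projects are indivisible.
Deneb + Rigel + Lyra: cost 3 + 9 + 4 = 16 ≤ 18, return 2 + 7 + 12 = 21.
Orion + Rigel + Lyra: cost 3 + 9 + 4 = 16 ≤ 18, return 4 + 7 + 12 = 23.
Best is Orion, Rigel, and Lyra with total return 23.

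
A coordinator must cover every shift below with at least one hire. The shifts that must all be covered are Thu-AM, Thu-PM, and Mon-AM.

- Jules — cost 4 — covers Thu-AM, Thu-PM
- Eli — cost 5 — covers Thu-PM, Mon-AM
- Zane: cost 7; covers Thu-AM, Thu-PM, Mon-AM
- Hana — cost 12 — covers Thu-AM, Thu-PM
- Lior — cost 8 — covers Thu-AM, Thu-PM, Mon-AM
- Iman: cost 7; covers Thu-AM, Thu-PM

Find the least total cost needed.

Zane alone covers Thu-AM, Thu-PM, Mon-AM — every shift.
Total cost: 7.

7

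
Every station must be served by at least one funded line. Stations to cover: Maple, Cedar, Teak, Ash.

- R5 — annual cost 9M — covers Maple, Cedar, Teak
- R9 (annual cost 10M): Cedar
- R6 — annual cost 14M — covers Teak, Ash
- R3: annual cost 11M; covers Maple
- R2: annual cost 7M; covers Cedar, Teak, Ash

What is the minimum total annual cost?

Choose R5 and R2: together they cover Maple, Cedar, Teak, Ash — every station.
Total annual cost: 9 + 7 = 16.
No cover costs less than 16.

16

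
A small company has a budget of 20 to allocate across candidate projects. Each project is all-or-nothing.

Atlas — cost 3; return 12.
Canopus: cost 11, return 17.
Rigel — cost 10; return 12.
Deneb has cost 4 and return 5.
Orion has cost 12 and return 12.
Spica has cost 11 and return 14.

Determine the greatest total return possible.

34

Allowing fractional choices, the relaxed optimum would be about 36.6, but projects are indivisible.
Atlas + Canopus: cost 3 + 11 = 14 ≤ 20, return 12 + 17 = 29.
Atlas + Canopus + Deneb: cost 3 + 11 + 4 = 18 ≤ 20, return 12 + 17 + 5 = 34.
Atlas + Deneb + Spica: cost 3 + 4 + 11 = 18 ≤ 20, return 12 + 5 + 14 = 31.
Best is Atlas, Canopus, and Deneb with total return 34.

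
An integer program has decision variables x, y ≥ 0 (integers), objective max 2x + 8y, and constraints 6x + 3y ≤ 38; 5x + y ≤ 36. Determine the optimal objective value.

(x,y)=(0,12): 6·0+3·12=36≤38, 5·0+1·12=12≤36, objective 96.
(x,y)=(0,11): 6·0+3·11=33≤38, 5·0+1·11=11≤36, objective 88.
The best lattice point is (0,12), giving 96.

96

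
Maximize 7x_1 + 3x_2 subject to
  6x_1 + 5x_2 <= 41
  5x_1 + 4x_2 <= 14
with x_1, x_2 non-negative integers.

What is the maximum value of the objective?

17

Relaxing integrality, the LP optimum is 19.60 at (x_1,x_2) = (2.8, 0), which is not an integer point.
(x_1,x_2)=(2,1): 6·2+5·1=17≤41, 5·2+4·1=14≤14, objective 17.
(x_1,x_2)=(2,0): 6·2+5·0=12≤41, 5·2+4·0=10≤14, objective 14.
Maximum is 17 at (x_1,x_2)=(2,1).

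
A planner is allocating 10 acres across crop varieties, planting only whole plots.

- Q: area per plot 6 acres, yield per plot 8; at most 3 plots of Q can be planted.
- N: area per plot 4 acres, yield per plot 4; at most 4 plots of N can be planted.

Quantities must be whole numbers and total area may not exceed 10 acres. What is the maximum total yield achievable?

12

Take 1×Q and 1×N: area 10 ≤ 10, yield 1·8 + 1·4 = 12.
No other integer combination yields more.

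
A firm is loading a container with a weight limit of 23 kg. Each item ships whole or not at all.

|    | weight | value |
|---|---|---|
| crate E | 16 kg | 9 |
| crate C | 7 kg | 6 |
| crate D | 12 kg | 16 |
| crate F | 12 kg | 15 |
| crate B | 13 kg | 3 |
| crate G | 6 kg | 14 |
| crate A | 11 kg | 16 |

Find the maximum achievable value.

Take crate D and crate A: weight 12 + 11 = 23 ≤ 23, value 16 + 16 = 32.
No other feasible combination does better.

32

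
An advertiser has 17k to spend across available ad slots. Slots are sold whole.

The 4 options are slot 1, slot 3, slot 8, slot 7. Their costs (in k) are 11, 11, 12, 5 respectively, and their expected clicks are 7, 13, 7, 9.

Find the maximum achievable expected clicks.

slot 3 + slot 7: cost 11 + 5 = 16 ≤ 17, expected clicks 13 + 9 = 22.
slot 8 + slot 7: cost 12 + 5 = 17 ≤ 17, expected clicks 7 + 9 = 16.
slot 1 + slot 7: cost 11 + 5 = 16 ≤ 17, expected clicks 7 + 9 = 16.
Best is slot 3 and slot 7 with total expected clicks 22.

22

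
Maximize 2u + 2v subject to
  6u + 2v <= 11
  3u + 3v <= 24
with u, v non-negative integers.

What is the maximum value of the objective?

10

The continuous relaxation peaks at (0, 5.5) with value 11.00; rounding to a feasible lattice point costs some objective.
(u,v)=(0,5) is feasible, giving 10.
(u,v)=(0,4) is feasible, giving 8.
No feasible integer point exceeds 10.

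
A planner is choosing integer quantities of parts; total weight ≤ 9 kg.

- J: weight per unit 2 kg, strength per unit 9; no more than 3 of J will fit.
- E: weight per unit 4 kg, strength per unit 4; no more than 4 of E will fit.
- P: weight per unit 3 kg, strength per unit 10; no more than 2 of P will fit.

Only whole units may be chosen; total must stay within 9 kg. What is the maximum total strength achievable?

Take 3×J and 1×P: weight 9 ≤ 9, strength 3·9 + 1·10 = 37.
J has the best ratio (9/2) and is taken to its limit of 3; remaining capacity is filled optimally with the others.

37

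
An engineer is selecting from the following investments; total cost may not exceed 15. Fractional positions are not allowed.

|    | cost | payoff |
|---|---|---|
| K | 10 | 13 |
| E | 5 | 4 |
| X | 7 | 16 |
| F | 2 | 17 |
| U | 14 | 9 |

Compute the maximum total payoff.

37

Take E, X, and F: cost 5 + 7 + 2 = 14 ≤ 15, payoff 4 + 16 + 17 = 37.
No other feasible combination does better.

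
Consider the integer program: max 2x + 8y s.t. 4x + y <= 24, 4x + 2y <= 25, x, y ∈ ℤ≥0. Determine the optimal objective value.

The continuous relaxation peaks at (0, 12.5) with value 100.00; rounding to a feasible lattice point costs some objective.
(x,y)=(0,12): 4·0+1·12=12≤24, 4·0+2·12=24≤25, objective 96.
(x,y)=(0,11): 4·0+1·11=11≤24, 4·0+2·11=22≤25, objective 88.
No feasible integer point exceeds 96.

96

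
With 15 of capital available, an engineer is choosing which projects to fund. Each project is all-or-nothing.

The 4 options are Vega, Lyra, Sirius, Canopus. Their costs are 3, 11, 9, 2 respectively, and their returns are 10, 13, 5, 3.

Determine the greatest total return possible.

Treat it as a binary knapsack problem.
Allowing fractional choices, the relaxed optimum would be about 24.8, but projects are indivisible.
Vega + Lyra: cost 3 + 11 = 14 ≤ 15, return 10 + 13 = 23.
Lyra + Canopus: cost 11 + 2 = 13 ≤ 15, return 13 + 3 = 16.
Vega + Sirius + Canopus: cost 3 + 9 + 2 = 14 ≤ 15, return 10 + 5 + 3 = 18.
Best is Vega and Lyra with total return 23.

23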